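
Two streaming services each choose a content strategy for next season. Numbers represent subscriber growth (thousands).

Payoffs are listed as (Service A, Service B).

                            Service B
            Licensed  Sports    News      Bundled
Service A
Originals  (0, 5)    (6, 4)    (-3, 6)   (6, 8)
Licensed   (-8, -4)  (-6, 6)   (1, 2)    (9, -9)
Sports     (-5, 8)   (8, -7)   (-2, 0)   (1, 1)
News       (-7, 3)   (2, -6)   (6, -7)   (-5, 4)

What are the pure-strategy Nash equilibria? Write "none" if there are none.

No pure-strategy Nash equilibrium.

(Originals, Licensed): Service B can switch to News (5 → 6). Not NE.
(Originals, Sports): Service A can switch to Sports (6 → 8). Not NE.
(Originals, News): Service A can switch to Licensed (-3 → 1). Not NE.
(Originals, Bundled): Service A can switch to Licensed (6 → 9). Not NE.
(Licensed, Licensed): Service A can switch to Originals (-8 → 0). Not NE.
(Licensed, Sports): Service A can switch to Originals (-6 → 6). Not NE.
(Licensed, News): Service A can switch to News (1 → 6). Not NE.
(Licensed, Bundled): Service B can switch to Licensed (-9 → -4). Not NE.
(Sports, Licensed): Service A can switch to Originals (-5 → 0). Not NE.
(Sports, Sports): Service B can switch to Licensed (-7 → 8). Not NE.
(The remaining 6 profiles each have a profitable deviation by the same check.)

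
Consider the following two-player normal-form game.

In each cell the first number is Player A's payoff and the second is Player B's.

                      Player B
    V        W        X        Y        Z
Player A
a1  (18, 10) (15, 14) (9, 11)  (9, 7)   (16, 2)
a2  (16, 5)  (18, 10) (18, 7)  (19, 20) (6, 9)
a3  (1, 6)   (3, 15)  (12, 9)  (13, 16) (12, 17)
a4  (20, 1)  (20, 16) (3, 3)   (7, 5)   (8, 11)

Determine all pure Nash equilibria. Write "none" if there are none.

The pure Nash equilibria are (a2, Y) and (a4, W).

Check each profile: it is a Nash equilibrium iff no player can strictly gain by switching unilaterally.
(a1, V): Player A can switch to a4 (18 → 20). Not NE.
(a1, W): Player A can switch to a2 (15 → 18). Not NE.
(a1, X): Player A can switch to a2 (9 → 18). Not NE.
(a1, Y): Player A can switch to a2 (9 → 19). Not NE.
(a1, Z): Player B can switch to V (2 → 10). Not NE.
(a2, V): Player A can switch to a1 (16 → 18). Not NE.
(a2, Y): Player A gets 19, best alternative 13; Player B gets 20, best alternative 10. No profitable deviation — NE.
(a4, W): Player A gets 20, best alternative 18; Player B gets 16, best alternative 11. No profitable deviation — NE.
(The remaining 12 profiles each have a profitable deviation by the same check.)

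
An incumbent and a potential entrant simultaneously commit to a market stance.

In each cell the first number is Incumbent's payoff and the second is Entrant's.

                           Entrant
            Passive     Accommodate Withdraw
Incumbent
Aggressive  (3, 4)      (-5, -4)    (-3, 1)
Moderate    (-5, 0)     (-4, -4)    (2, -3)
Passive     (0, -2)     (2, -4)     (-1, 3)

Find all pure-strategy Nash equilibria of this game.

(Aggressive, Passive): Incumbent gets 3, best alternative 0; Entrant gets 4, best alternative 1. No profitable deviation — NE.
(Aggressive, Accommodate): Incumbent can switch to Moderate (-5 → -4). Not NE.
(Aggressive, Withdraw): Incumbent can switch to Moderate (-3 → 2). Not NE.
(Moderate, Passive): Incumbent can switch to Aggressive (-5 → 3). Not NE.
(Moderate, Accommodate): Incumbent can switch to Passive (-4 → 2). Not NE.
(Moderate, Withdraw): Entrant can switch to Passive (-3 → 0). Not NE.
(Passive, Passive): Incumbent can switch to Aggressive (0 → 3). Not NE.
(Passive, Accommodate): Entrant can switch to Passive (-4 → -2). Not NE.
(Passive, Withdraw): Incumbent can switch to Moderate (-1 → 2). Not NE.

(Aggressive, Passive)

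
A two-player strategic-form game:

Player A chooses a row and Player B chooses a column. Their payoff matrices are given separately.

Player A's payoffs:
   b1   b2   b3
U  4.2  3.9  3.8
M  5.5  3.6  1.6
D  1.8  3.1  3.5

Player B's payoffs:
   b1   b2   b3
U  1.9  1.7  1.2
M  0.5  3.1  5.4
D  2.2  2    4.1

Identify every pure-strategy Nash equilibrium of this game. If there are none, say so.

No pure-strategy Nash equilibrium.

Player A against b1: payoffs 4.2, 5.5, 1.8 → best response M.
Player A against b2: payoffs 3.9, 3.6, 3.1 → best response U.
Player A against b3: payoffs 3.8, 1.6, 3.5 → best response U.
Player B against U: payoffs 1.9, 1.7, 1.2 → best response b1.
Player B against M: payoffs 0.5, 3.1, 5.4 → best response b3.
Player B against D: payoffs 2.2, 2, 4.1 → best response b3.
No profile is a mutual best response for all players.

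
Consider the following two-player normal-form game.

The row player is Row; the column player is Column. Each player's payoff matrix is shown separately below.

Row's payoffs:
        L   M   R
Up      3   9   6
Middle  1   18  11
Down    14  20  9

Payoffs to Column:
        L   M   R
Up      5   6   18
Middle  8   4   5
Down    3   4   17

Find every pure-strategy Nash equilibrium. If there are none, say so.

There is no pure-strategy Nash equilibrium.

Row against L: payoffs 3, 1, 14 → best response Down.
Row against M: payoffs 9, 18, 20 → best response Down.
Row against R: payoffs 6, 11, 9 → best response Middle.
Column against Up: payoffs 5, 6, 18 → best response R.
Column against Middle: payoffs 8, 4, 5 → best response L.
Column against Down: payoffs 3, 4, 17 → best response R.
No profile is a mutual best response for all players.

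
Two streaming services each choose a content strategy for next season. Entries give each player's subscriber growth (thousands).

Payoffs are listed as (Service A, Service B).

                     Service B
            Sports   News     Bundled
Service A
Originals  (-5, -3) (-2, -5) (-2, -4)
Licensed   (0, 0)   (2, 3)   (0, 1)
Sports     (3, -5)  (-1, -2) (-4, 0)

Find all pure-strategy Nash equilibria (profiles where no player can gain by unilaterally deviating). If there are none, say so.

Mark each player's best response to every combination of opponents' strategies; a profile where every player is best-responding is a pure Nash equilibrium.
Service A against Sports: payoffs -5, 0, 3 → best response Sports.
Service A against News: payoffs -2, 2, -1 → best response Licensed.
Service A against Bundled: payoffs -2, 0, -4 → best response Licensed.
Service B against Originals: payoffs -3, -5, -4 → best response Sports.
Service B against Licensed: payoffs 0, 3, 1 → best response News.
Service B against Sports: payoffs -5, -2, 0 → best response Bundled.
Mutual best responses: (Licensed, News).

Pure NE: (Licensed, News)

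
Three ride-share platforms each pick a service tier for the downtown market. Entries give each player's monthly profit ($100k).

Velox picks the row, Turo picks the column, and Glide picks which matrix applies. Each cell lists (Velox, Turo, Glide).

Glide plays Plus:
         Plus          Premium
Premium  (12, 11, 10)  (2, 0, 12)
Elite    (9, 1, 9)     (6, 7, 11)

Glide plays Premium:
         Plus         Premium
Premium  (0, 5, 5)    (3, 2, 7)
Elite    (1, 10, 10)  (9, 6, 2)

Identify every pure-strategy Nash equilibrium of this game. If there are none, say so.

Velox against (Plus, Plus): payoffs 12, 9 → best response Premium.
Velox against (Plus, Premium): payoffs 0, 1 → best response Elite.
Velox against (Premium, Plus): payoffs 2, 6 → best response Elite.
Velox against (Premium, Premium): payoffs 3, 9 → best response Elite.
Turo against (Premium, Plus): payoffs 11, 0 → best response Plus.
Turo against (Premium, Premium): payoffs 5, 2 → best response Plus.
Turo against (Elite, Plus): payoffs 1, 7 → best response Premium.
Turo against (Elite, Premium): payoffs 10, 6 → best response Plus.
Glide against (Premium, Plus): payoffs 10, 5 → best response Plus.
Glide against (Premium, Premium): payoffs 12, 7 → best response Plus.
Glide against (Elite, Plus): payoffs 9, 10 → best response Premium.
Glide against (Elite, Premium): payoffs 11, 2 → best response Plus.
Mutual best responses: (Premium, Plus, Plus); (Elite, Plus, Premium); (Elite, Premium, Plus).

The pure Nash equilibria are (Premium, Plus, Plus) and (Elite, Plus, Premium) and (Elite, Premium, Plus).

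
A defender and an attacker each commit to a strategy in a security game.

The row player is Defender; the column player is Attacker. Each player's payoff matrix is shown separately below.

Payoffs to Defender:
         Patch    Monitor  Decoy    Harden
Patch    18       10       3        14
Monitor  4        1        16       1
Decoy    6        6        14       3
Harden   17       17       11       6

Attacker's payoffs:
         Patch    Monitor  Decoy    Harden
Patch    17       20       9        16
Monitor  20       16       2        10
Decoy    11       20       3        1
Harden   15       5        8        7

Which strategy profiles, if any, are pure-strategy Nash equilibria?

This game has no pure Nash equilibrium.

Defender against Patch: payoffs 18, 4, 6, 17 → best response Patch.
Defender against Monitor: payoffs 10, 1, 6, 17 → best response Harden.
Defender against Decoy: payoffs 3, 16, 14, 11 → best response Monitor.
Defender against Harden: payoffs 14, 1, 3, 6 → best response Patch.
Attacker against Patch: payoffs 17, 20, 9, 16 → best response Monitor.
Attacker against Monitor: payoffs 20, 16, 2, 10 → best response Patch.
Attacker against Decoy: payoffs 11, 20, 3, 1 → best response Monitor.
Attacker against Harden: payoffs 15, 5, 8, 7 → best response Patch.
No profile is a mutual best response for all players.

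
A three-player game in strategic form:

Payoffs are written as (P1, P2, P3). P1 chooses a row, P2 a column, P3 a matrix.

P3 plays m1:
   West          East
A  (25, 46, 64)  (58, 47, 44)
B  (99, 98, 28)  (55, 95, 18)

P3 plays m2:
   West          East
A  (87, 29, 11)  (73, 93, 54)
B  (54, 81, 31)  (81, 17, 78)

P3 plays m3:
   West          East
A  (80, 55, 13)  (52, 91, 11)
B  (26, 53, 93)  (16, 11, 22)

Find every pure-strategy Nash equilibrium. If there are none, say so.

This game has no pure Nash equilibrium.

For each strategy profile, look for a profitable unilateral deviation.
(A, West, m1): P1 can switch to B (25 → 99). Not NE.
(A, West, m2): P2 can switch to East (29 → 93). Not NE.
(A, West, m3): P2 can switch to East (55 → 91). Not NE.
(A, East, m1): P3 can switch to m2 (44 → 54). Not NE.
(A, East, m2): P1 can switch to B (73 → 81). Not NE.
(A, East, m3): P3 can switch to m1 (11 → 44). Not NE.
(The remaining 6 profiles each have a profitable deviation by the same check.)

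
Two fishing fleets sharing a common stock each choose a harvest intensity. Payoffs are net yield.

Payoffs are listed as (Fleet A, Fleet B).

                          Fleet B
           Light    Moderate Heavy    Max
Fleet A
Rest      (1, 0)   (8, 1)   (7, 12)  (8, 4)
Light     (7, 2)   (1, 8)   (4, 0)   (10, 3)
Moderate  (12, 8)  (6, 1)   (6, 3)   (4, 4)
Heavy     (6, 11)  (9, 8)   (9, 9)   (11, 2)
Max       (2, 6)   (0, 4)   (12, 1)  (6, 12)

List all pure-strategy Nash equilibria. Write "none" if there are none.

The unique pure-strategy Nash equilibrium is (Moderate, Light).

For each player, find the best response to each opponent profile; mutual best responses are the pure NE.
Fleet A against Light: payoffs 1, 7, 12, 6, 2 → best response Moderate.
Fleet A against Moderate: payoffs 8, 1, 6, 9, 0 → best response Heavy.
Fleet A against Heavy: payoffs 7, 4, 6, 9, 12 → best response Max.
Fleet A against Max: payoffs 8, 10, 4, 11, 6 → best response Heavy.
Fleet B against Rest: payoffs 0, 1, 12, 4 → best response Heavy.
Fleet B against Light: payoffs 2, 8, 0, 3 → best response Moderate.
Fleet B against Moderate: payoffs 8, 1, 3, 4 → best response Light.
Fleet B against Heavy: payoffs 11, 8, 9, 2 → best response Light.
Fleet B against Max: payoffs 6, 4, 1, 12 → best response Max.
Mutual best responses: (Moderate, Light).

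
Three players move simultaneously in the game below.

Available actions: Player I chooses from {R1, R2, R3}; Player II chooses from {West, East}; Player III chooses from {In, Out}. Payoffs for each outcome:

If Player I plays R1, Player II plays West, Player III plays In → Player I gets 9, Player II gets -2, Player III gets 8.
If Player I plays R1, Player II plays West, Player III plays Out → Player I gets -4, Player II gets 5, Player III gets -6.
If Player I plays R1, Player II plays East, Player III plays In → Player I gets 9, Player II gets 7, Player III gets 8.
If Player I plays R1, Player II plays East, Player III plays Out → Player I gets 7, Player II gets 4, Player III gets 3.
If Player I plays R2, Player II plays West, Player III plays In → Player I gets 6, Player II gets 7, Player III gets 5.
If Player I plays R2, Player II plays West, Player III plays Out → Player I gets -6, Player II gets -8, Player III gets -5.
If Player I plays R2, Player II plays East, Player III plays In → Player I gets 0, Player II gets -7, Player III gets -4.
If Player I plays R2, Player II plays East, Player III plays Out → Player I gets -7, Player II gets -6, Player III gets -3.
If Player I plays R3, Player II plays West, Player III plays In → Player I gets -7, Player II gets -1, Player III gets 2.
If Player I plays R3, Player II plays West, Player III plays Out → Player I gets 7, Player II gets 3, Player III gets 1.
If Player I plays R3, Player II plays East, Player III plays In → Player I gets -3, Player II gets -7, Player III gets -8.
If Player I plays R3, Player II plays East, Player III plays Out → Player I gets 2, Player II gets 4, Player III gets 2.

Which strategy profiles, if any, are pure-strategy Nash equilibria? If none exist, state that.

Mark each player's best response to every combination of opponents' strategies; a profile where every player is best-responding is a pure Nash equilibrium.
Player I against (West, In): payoffs 9, 6, -7 → best response R1.
Player I against (West, Out): payoffs -4, -6, 7 → best response R3.
Player I against (East, In): payoffs 9, 0, -3 → best response R1.
Player I against (East, Out): payoffs 7, -7, 2 → best response R1.
Player II against (R1, In): payoffs -2, 7 → best response East.
Player II against (R1, Out): payoffs 5, 4 → best response West.
Player II against (R2, In): payoffs 7, -7 → best response West.
Player II against (R2, Out): payoffs -8, -6 → best response East.
Player II against (R3, In): payoffs -1, -7 → best response West.
Player II against (R3, Out): payoffs 3, 4 → best response East.
Player III against (R1, West): payoffs 8, -6 → best response In.
Player III against (R1, East): payoffs 8, 3 → best response In.
Player III against (R2, West): payoffs 5, -5 → best response In.
Player III against (R2, East): payoffs -4, -3 → best response Out.
Player III against (R3, West): payoffs 2, 1 → best response In.
Player III against (R3, East): payoffs -8, 2 → best response Out.
Mutual best responses: (R1, East, In).

Pure NE: (R1, East, In)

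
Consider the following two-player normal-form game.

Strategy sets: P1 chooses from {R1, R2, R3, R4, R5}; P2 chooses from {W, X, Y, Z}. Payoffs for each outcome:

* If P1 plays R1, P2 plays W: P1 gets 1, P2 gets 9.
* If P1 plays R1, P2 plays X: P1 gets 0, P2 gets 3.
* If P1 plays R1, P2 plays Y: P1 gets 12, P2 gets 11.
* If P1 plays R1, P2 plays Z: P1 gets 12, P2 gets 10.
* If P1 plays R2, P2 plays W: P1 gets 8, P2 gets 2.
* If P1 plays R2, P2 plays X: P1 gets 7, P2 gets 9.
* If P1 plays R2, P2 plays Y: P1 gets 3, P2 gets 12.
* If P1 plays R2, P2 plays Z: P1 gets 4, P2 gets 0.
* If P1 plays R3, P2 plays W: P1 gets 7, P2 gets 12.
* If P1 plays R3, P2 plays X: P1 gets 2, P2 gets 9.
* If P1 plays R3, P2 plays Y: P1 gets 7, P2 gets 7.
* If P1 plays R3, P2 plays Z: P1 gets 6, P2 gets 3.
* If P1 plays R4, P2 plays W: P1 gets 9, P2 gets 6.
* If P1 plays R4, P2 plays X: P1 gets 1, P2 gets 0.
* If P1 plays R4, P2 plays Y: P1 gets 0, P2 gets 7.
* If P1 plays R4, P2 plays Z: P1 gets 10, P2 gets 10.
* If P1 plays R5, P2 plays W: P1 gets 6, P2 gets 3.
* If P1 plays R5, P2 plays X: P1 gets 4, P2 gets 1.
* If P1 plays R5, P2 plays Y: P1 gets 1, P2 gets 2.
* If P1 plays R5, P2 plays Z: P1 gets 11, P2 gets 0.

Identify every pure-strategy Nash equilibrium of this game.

For each player, find the best response to each opponent profile; mutual best responses are the pure NE.
P1 against W: payoffs 1, 8, 7, 9, 6 → best response R4.
P1 against X: payoffs 0, 7, 2, 1, 4 → best response R2.
P1 against Y: payoffs 12, 3, 7, 0, 1 → best response R1.
P1 against Z: payoffs 12, 4, 6, 10, 11 → best response R1.
P2 against R1: payoffs 9, 3, 11, 10 → best response Y.
P2 against R2: payoffs 2, 9, 12, 0 → best response Y.
P2 against R3: payoffs 12, 9, 7, 3 → best response W.
P2 against R4: payoffs 6, 0, 7, 10 → best response Z.
P2 against R5: payoffs 3, 1, 2, 0 → best response W.
Mutual best responses: (R1, Y).

(R1, Y)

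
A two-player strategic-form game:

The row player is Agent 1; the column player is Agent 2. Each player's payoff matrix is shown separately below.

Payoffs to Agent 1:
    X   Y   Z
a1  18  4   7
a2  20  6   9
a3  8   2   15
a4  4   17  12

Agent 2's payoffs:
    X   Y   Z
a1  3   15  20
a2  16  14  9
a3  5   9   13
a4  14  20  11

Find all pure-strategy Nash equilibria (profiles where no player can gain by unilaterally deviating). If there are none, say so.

(a1, X): Agent 1 can switch to a2 (18 → 20). Not NE.
(a1, Y): Agent 1 can switch to a2 (4 → 6). Not NE.
(a1, Z): Agent 1 can switch to a2 (7 → 9). Not NE.
(a2, X): Agent 1 gets 20, best alternative 18; Agent 2 gets 16, best alternative 14. No profitable deviation — NE.
(a2, Y): Agent 1 can switch to a4 (6 → 17). Not NE.
(a2, Z): Agent 1 can switch to a3 (9 → 15). Not NE.
(a3, X): Agent 1 can switch to a1 (8 → 18). Not NE.
(a3, Z): Agent 1 gets 15, best alternative 12; Agent 2 gets 13, best alternative 9. No profitable deviation — NE.
(a4, Y): Agent 1 gets 17, best alternative 6; Agent 2 gets 20, best alternative 14. No profitable deviation — NE.
(The remaining 3 profiles each have a profitable deviation by the same check.)

Pure-strategy Nash equilibria: (a2, X) and (a3, Z) and (a4, Y)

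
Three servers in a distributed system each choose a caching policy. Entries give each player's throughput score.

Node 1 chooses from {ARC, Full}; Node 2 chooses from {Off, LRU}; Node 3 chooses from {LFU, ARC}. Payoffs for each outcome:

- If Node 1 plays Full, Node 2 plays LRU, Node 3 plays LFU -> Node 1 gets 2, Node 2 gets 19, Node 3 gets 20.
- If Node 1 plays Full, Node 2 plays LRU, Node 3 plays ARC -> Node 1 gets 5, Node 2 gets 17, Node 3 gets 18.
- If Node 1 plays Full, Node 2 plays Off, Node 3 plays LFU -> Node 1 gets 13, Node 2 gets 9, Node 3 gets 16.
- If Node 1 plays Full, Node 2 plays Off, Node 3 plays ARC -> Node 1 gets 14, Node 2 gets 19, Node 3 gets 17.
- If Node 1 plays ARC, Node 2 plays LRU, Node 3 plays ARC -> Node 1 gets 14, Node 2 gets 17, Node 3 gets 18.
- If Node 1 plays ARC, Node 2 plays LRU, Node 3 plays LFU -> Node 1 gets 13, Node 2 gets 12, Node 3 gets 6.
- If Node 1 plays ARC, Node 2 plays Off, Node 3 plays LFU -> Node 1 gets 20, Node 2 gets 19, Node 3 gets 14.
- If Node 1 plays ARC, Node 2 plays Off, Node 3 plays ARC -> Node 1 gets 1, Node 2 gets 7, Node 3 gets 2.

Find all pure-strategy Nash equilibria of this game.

(ARC, Off, LFU) and (ARC, LRU, ARC) and (Full, Off, ARC)

(ARC, Off, LFU): Node 1 gets 20, best alternative 13; Node 2 gets 19, best alternative 12; Node 3 gets 14, best alternative 2. No profitable deviation — NE.
(ARC, Off, ARC): Node 1 can switch to Full (1 → 14). Not NE.
(ARC, LRU, LFU): Node 2 can switch to Off (12 → 19). Not NE.
(ARC, LRU, ARC): Node 1 gets 14, best alternative 5; Node 2 gets 17, best alternative 7; Node 3 gets 18, best alternative 6. No profitable deviation — NE.
(Full, Off, LFU): Node 1 can switch to ARC (13 → 20). Not NE.
(Full, Off, ARC): Node 1 gets 14, best alternative 1; Node 2 gets 19, best alternative 17; Node 3 gets 17, best alternative 16. No profitable deviation — NE.
(Full, LRU, LFU): Node 1 can switch to ARC (2 → 13). Not NE.
(Full, LRU, ARC): Node 1 can switch to ARC (5 → 14). Not NE.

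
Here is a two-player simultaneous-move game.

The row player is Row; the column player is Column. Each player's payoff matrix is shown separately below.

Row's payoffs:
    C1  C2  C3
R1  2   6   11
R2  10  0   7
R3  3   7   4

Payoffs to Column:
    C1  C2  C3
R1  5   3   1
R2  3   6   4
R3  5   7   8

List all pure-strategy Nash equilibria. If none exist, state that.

There is no pure-strategy Nash equilibrium.

(R1, C1): Row can switch to R2 (2 → 10). Not NE.
(R1, C2): Row can switch to R3 (6 → 7). Not NE.
(R1, C3): Column can switch to C1 (1 → 5). Not NE.
(R2, C1): Column can switch to C2 (3 → 6). Not NE.
(R2, C2): Row can switch to R1 (0 → 6). Not NE.
(R2, C3): Row can switch to R1 (7 → 11). Not NE.
(The remaining 3 profiles each have a profitable deviation by the same check.)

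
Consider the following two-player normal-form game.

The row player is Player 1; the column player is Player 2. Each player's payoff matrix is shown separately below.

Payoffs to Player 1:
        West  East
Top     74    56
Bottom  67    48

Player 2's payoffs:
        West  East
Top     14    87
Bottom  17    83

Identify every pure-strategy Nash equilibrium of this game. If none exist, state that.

The unique pure-strategy Nash equilibrium is (Top, East).

Mark each player's best response to every combination of opponents' strategies; a profile where every player is best-responding is a pure Nash equilibrium.
Player 1 against West: payoffs 74, 67 → best response Top.
Player 1 against East: payoffs 56, 48 → best response Top.
Player 2 against Top: payoffs 14, 87 → best response East.
Player 2 against Bottom: payoffs 17, 83 → best response East.
Mutual best responses: (Top, East).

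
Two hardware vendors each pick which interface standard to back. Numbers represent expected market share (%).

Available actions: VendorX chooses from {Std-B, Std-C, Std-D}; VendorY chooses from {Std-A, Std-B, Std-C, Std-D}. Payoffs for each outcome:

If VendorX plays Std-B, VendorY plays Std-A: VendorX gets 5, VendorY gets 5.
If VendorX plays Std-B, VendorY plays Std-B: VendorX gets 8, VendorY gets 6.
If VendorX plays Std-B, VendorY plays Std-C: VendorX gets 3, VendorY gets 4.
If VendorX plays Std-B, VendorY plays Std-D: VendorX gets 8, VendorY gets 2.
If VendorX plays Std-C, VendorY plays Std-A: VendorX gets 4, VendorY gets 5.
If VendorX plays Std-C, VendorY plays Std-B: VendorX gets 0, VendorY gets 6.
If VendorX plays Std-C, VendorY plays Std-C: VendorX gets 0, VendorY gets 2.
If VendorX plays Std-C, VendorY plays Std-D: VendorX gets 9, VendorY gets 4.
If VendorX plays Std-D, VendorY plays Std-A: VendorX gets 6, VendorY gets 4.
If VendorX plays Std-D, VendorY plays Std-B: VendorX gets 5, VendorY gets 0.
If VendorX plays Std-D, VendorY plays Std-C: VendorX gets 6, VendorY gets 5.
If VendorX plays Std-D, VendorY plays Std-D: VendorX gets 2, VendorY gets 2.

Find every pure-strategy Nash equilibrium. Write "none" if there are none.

Pure-strategy Nash equilibria: (Std-B, Std-B), (Std-D, Std-C)

VendorX against Std-A: payoffs 5, 4, 6 → best response Std-D.
VendorX against Std-B: payoffs 8, 0, 5 → best response Std-B.
VendorX against Std-C: payoffs 3, 0, 6 → best response Std-D.
VendorX against Std-D: payoffs 8, 9, 2 → best response Std-C.
VendorY against Std-B: payoffs 5, 6, 4, 2 → best response Std-B.
VendorY against Std-C: payoffs 5, 6, 2, 4 → best response Std-B.
VendorY against Std-D: payoffs 4, 0, 5, 2 → best response Std-C.
Mutual best responses: (Std-B, Std-B); (Std-D, Std-C).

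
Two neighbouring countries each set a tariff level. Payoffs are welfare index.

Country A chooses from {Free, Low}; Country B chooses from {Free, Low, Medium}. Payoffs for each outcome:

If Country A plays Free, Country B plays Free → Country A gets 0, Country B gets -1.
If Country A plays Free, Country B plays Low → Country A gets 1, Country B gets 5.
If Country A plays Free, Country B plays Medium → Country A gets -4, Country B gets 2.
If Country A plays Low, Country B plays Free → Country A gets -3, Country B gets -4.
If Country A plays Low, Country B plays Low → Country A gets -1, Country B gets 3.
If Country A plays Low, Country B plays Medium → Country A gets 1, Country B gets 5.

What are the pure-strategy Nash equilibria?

(Free, Low), (Low, Medium)

(Free, Free): Country B can switch to Low (-1 → 5). Not NE.
(Free, Low): Country A gets 1, best alternative -1; Country B gets 5, best alternative 2. No profitable deviation — NE.
(Free, Medium): Country A can switch to Low (-4 → 1). Not NE.
(Low, Free): Country A can switch to Free (-3 → 0). Not NE.
(Low, Low): Country A can switch to Free (-1 → 1). Not NE.
(Low, Medium): Country A gets 1, best alternative -4; Country B gets 5, best alternative 3. No profitable deviation — NE.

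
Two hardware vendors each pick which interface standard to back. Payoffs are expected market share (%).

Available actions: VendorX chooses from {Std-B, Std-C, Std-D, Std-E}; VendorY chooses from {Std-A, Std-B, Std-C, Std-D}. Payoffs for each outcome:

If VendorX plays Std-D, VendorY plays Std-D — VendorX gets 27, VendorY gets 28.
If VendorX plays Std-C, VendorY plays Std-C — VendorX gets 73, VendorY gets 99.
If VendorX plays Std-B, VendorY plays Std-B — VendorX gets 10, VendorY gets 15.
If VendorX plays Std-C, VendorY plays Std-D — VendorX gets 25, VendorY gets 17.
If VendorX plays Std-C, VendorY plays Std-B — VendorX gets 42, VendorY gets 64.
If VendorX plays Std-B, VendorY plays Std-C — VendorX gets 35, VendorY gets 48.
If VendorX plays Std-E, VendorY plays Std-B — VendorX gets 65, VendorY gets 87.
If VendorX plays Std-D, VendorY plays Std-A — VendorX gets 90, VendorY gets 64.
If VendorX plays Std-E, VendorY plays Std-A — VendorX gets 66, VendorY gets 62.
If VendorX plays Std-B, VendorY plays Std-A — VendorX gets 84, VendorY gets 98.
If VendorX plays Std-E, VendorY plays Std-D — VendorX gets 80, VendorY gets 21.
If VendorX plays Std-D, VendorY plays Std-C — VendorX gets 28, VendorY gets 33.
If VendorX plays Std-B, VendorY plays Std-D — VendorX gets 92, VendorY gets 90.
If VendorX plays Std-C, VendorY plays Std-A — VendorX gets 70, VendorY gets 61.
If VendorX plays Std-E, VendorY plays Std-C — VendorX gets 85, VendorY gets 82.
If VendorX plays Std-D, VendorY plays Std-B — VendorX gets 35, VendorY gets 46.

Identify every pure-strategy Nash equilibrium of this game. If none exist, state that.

The pure Nash equilibria are (Std-D, Std-A) and (Std-E, Std-B).

(Std-B, Std-A): VendorX can switch to Std-D (84 → 90). Not NE.
(Std-B, Std-B): VendorX can switch to Std-C (10 → 42). Not NE.
(Std-B, Std-C): VendorX can switch to Std-C (35 → 73). Not NE.
(Std-B, Std-D): VendorY can switch to Std-A (90 → 98). Not NE.
(Std-C, Std-A): VendorX can switch to Std-B (70 → 84). Not NE.
(Std-C, Std-B): VendorX can switch to Std-E (42 → 65). Not NE.
(Std-C, Std-C): VendorX can switch to Std-E (73 → 85). Not NE.
(Std-C, Std-D): VendorX can switch to Std-B (25 → 92). Not NE.
(Std-D, Std-A): VendorX gets 90, best alternative 84; VendorY gets 64, best alternative 46. No profitable deviation — NE.
(Std-D, Std-B): VendorX can switch to Std-C (35 → 42). Not NE.
(Std-D, Std-C): VendorX can switch to Std-B (28 → 35). Not NE.
(Std-D, Std-D): VendorX can switch to Std-B (27 → 92). Not NE.
(Std-E, Std-A): VendorX can switch to Std-B (66 → 84). Not NE.
(Std-E, Std-B): VendorX gets 65, best alternative 42; VendorY gets 87, best alternative 82. No profitable deviation — NE.
(The remaining 2 profiles each have a profitable deviation by the same check.)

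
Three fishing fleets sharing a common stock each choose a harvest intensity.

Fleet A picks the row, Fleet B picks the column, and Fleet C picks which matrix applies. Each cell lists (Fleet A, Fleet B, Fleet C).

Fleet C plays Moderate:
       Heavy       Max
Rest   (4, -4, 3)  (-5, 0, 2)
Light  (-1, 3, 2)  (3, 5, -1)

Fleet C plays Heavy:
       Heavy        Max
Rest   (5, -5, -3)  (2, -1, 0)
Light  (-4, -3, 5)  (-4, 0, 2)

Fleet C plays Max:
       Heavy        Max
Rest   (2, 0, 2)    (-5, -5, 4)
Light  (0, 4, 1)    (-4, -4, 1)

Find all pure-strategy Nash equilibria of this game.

There is no pure-strategy Nash equilibrium.

For each player, find the best response to each opponent profile; mutual best responses are the pure NE.
Fleet A against (Heavy, Moderate): payoffs 4, -1 → best response Rest.
Fleet A against (Heavy, Heavy): payoffs 5, -4 → best response Rest.
Fleet A against (Heavy, Max): payoffs 2, 0 → best response Rest.
Fleet A against (Max, Moderate): payoffs -5, 3 → best response Light.
Fleet A against (Max, Heavy): payoffs 2, -4 → best response Rest.
Fleet A against (Max, Max): payoffs -5, -4 → best response Light.
Fleet B against (Rest, Moderate): payoffs -4, 0 → best response Max.
Fleet B against (Rest, Heavy): payoffs -5, -1 → best response Max.
Fleet B against (Rest, Max): payoffs 0, -5 → best response Heavy.
Fleet B against (Light, Moderate): payoffs 3, 5 → best response Max.
Fleet B against (Light, Heavy): payoffs -3, 0 → best response Max.
Fleet B against (Light, Max): payoffs 4, -4 → best response Heavy.
Fleet C against (Rest, Heavy): payoffs 3, -3, 2 → best response Moderate.
Fleet C against (Rest, Max): payoffs 2, 0, 4 → best response Max.
Fleet C against (Light, Heavy): payoffs 2, 5, 1 → best response Heavy.
Fleet C against (Light, Max): payoffs -1, 2, 1 → best response Heavy.
No profile is a mutual best response for all players.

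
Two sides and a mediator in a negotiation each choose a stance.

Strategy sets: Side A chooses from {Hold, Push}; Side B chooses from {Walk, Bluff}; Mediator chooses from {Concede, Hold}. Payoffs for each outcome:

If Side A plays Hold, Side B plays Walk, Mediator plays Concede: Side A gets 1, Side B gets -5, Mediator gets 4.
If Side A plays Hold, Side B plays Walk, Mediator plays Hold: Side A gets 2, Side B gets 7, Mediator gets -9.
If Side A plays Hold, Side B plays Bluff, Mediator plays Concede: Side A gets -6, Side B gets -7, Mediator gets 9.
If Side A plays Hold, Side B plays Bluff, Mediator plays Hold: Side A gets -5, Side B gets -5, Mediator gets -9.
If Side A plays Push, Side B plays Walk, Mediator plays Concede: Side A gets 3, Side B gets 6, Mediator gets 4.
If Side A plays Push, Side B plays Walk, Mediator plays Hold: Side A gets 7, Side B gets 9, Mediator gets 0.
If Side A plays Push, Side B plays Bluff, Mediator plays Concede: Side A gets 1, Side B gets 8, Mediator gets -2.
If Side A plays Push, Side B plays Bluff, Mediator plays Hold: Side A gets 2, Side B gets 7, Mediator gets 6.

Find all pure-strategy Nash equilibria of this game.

This game has no pure Nash equilibrium.

Side A against (Walk, Concede): payoffs 1, 3 → best response Push.
Side A against (Walk, Hold): payoffs 2, 7 → best response Push.
Side A against (Bluff, Concede): payoffs -6, 1 → best response Push.
Side A against (Bluff, Hold): payoffs -5, 2 → best response Push.
Side B against (Hold, Concede): payoffs -5, -7 → best response Walk.
Side B against (Hold, Hold): payoffs 7, -5 → best response Walk.
Side B against (Push, Concede): payoffs 6, 8 → best response Bluff.
Side B against (Push, Hold): payoffs 9, 7 → best response Walk.
Mediator against (Hold, Walk): payoffs 4, -9 → best response Concede.
Mediator against (Hold, Bluff): payoffs 9, -9 → best response Concede.
Mediator against (Push, Walk): payoffs 4, 0 → best response Concede.
Mediator against (Push, Bluff): payoffs -2, 6 → best response Hold.
No profile is a mutual best response for all players.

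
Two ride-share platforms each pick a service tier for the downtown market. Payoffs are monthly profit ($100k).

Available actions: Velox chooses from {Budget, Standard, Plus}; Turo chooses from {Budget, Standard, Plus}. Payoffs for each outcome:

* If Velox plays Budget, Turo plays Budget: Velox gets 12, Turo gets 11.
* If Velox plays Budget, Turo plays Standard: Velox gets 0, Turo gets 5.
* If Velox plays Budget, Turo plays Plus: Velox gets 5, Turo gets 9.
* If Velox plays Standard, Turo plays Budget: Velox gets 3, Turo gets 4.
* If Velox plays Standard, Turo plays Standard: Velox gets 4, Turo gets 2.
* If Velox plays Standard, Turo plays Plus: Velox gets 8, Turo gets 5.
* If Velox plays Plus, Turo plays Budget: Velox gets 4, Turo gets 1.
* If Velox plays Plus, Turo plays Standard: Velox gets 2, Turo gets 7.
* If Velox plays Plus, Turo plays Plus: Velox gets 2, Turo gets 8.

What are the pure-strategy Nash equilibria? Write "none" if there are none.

The pure Nash equilibria are (Budget, Budget); (Standard, Plus).

Mark each player's best response to every combination of opponents' strategies; a profile where every player is best-responding is a pure Nash equilibrium.
Velox against Budget: payoffs 12, 3, 4 → best response Budget.
Velox against Standard: payoffs 0, 4, 2 → best response Standard.
Velox against Plus: payoffs 5, 8, 2 → best response Standard.
Turo against Budget: payoffs 11, 5, 9 → best response Budget.
Turo against Standard: payoffs 4, 2, 5 → best response Plus.
Turo against Plus: payoffs 1, 7, 8 → best response Plus.
Mutual best responses: (Budget, Budget); (Standard, Plus).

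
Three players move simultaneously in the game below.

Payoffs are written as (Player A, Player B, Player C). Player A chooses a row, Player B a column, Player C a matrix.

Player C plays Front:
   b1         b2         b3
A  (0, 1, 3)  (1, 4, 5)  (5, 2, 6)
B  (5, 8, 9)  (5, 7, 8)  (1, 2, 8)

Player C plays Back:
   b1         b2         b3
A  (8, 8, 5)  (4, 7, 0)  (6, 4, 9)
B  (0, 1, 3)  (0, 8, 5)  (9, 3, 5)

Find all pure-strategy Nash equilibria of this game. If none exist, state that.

(A, b1, Front): Player A can switch to B (0 → 5). Not NE.
(A, b1, Back): Player A gets 8, best alternative 0; Player B gets 8, best alternative 7; Player C gets 5, best alternative 3. No profitable deviation — NE.
(A, b2, Front): Player A can switch to B (1 → 5). Not NE.
(A, b2, Back): Player B can switch to b1 (7 → 8). Not NE.
(A, b3, Front): Player B can switch to b2 (2 → 4). Not NE.
(A, b3, Back): Player A can switch to B (6 → 9). Not NE.
(B, b1, Front): Player A gets 5, best alternative 0; Player B gets 8, best alternative 7; Player C gets 9, best alternative 3. No profitable deviation — NE.
(B, b1, Back): Player A can switch to A (0 → 8). Not NE.
(B, b2, Front): Player B can switch to b1 (7 → 8). Not NE.
(B, b2, Back): Player A can switch to A (0 → 4). Not NE.
(The remaining 2 profiles each have a profitable deviation by the same check.)

The pure Nash equilibria are (A, b1, Back); (B, b1, Front).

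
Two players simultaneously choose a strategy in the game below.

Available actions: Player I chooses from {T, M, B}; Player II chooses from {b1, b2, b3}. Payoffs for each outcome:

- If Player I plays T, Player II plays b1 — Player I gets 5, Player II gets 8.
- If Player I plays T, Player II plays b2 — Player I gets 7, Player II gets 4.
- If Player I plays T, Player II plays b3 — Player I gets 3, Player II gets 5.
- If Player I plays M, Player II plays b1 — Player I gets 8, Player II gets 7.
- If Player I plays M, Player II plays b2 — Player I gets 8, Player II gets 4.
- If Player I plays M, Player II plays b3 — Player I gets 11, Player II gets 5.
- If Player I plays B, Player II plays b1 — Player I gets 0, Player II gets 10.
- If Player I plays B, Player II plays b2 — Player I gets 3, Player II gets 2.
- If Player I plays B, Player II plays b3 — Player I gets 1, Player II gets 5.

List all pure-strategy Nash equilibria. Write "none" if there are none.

The unique pure-strategy Nash equilibrium is (M, b1).

(T, b1): Player I can switch to M (5 → 8). Not NE.
(T, b2): Player I can switch to M (7 → 8). Not NE.
(T, b3): Player I can switch to M (3 → 11). Not NE.
(M, b1): Player I gets 8, best alternative 5; Player II gets 7, best alternative 5. No profitable deviation — NE.
(M, b2): Player II can switch to b1 (4 → 7). Not NE.
(M, b3): Player II can switch to b1 (5 → 7). Not NE.
(B, b1): Player I can switch to T (0 → 5). Not NE.
(The remaining 2 profiles each have a profitable deviation by the same check.)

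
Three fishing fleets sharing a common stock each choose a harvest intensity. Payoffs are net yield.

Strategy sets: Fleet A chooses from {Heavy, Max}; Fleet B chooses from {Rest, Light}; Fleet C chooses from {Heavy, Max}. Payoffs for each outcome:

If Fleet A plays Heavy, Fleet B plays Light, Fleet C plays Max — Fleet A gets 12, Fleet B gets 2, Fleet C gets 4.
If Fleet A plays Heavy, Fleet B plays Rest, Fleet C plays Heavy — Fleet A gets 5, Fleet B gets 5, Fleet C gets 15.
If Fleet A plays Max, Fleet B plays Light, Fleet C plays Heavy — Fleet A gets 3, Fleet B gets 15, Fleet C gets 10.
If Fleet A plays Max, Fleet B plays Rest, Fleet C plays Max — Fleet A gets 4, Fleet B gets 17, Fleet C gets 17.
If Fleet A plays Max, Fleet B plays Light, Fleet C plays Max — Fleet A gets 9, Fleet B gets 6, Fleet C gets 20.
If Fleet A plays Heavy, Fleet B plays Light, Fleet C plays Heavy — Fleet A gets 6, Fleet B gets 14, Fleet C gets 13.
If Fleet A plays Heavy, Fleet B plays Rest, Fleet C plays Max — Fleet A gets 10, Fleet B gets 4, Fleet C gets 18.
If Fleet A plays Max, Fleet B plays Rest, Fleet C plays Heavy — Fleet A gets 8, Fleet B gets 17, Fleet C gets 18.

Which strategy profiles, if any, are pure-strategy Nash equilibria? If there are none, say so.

Mark each player's best response to every combination of opponents' strategies; a profile where every player is best-responding is a pure Nash equilibrium.
Fleet A against (Rest, Heavy): payoffs 5, 8 → best response Max.
Fleet A against (Rest, Max): payoffs 10, 4 → best response Heavy.
Fleet A against (Light, Heavy): payoffs 6, 3 → best response Heavy.
Fleet A against (Light, Max): payoffs 12, 9 → best response Heavy.
Fleet B against (Heavy, Heavy): payoffs 5, 14 → best response Light.
Fleet B against (Heavy, Max): payoffs 4, 2 → best response Rest.
Fleet B against (Max, Heavy): payoffs 17, 15 → best response Rest.
Fleet B against (Max, Max): payoffs 17, 6 → best response Rest.
Fleet C against (Heavy, Rest): payoffs 15, 18 → best response Max.
Fleet C against (Heavy, Light): payoffs 13, 4 → best response Heavy.
Fleet C against (Max, Rest): payoffs 18, 17 → best response Heavy.
Fleet C against (Max, Light): payoffs 10, 20 → best response Max.
Mutual best responses: (Heavy, Rest, Max); (Heavy, Light, Heavy); (Max, Rest, Heavy).

The pure Nash equilibria are (Heavy, Rest, Max), (Heavy, Light, Heavy), (Max, Rest, Heavy).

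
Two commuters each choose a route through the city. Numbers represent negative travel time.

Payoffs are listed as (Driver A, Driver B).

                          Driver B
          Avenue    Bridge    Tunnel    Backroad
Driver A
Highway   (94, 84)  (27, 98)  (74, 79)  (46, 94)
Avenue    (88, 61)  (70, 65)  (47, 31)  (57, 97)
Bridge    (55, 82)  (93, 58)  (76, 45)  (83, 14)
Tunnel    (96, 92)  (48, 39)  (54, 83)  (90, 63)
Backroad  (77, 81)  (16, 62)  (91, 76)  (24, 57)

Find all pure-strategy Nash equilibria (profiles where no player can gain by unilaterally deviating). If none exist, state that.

(Highway, Avenue): Driver A can switch to Tunnel (94 → 96). Not NE.
(Highway, Bridge): Driver A can switch to Avenue (27 → 70). Not NE.
(Highway, Tunnel): Driver A can switch to Bridge (74 → 76). Not NE.
(Highway, Backroad): Driver A can switch to Avenue (46 → 57). Not NE.
(Avenue, Avenue): Driver A can switch to Highway (88 → 94). Not NE.
(Avenue, Bridge): Driver A can switch to Bridge (70 → 93). Not NE.
(Tunnel, Avenue): Driver A gets 96, best alternative 94; Driver B gets 92, best alternative 83. No profitable deviation — NE.
(The remaining 13 profiles each have a profitable deviation by the same check.)

Pure NE: (Tunnel, Avenue)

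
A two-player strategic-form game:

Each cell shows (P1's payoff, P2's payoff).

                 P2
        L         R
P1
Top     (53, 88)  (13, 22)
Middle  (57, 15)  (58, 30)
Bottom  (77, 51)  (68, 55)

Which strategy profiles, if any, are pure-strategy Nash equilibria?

Check each profile: it is a Nash equilibrium iff no player can strictly gain by switching unilaterally.
(Top, L): P1 can switch to Middle (53 → 57). Not NE.
(Top, R): P1 can switch to Middle (13 → 58). Not NE.
(Middle, L): P1 can switch to Bottom (57 → 77). Not NE.
(Middle, R): P1 can switch to Bottom (58 → 68). Not NE.
(Bottom, L): P2 can switch to R (51 → 55). Not NE.
(Bottom, R): P1 gets 68, best alternative 58; P2 gets 55, best alternative 51. No profitable deviation — NE.

Pure NE: (Bottom, R)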